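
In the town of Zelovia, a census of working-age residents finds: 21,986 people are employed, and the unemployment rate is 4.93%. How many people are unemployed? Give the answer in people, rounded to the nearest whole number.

About 1,140 are unemployed.

Let U be the number unemployed. The labor force is E + U, and U/(E+U) = 0.0493.
So U = 0.0493 × 21,986 / (1 − 0.0493) = 1083.91 / 0.9507 ≈ 1,140.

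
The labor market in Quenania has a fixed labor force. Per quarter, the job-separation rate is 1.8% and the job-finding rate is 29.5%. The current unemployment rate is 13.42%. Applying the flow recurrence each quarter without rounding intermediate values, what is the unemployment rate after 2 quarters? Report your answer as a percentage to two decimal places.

Unemployment rate after two quarters ≈ 9.37%.

With a fixed labor force, u_{t+1} = u_t + s·(1−u_t) − f·u_t = u_t·(1−s−f) + s.
Here 1−s−f = 0.687 and s = 0.018.
u_1 = 0.134200 × 0.687 + 0.018 = 0.110195.
u_2 = 0.110195 × 0.687 + 0.018 = 0.093704.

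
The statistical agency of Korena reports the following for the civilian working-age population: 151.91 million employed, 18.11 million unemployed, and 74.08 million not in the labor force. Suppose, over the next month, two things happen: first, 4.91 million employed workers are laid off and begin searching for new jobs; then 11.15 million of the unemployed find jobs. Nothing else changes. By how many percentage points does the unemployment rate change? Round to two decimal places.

Initially, labor force = 151.91 + 18.11 = 170.02 million, so u = 18.11/170.02 = 10.65%.
After the first change, employed falls and unemployed rises by 4.91; labor force unchanged → E = 147.00, U = 23.02, labor force = 170.02 million.
After the second change, unemployed falls and employed rises by 11.15; labor force unchanged → E = 158.15, U = 11.87, labor force = 170.02 million.
New unemployment rate = 11.87 / 170.02 = 6.98%.
Change = 6.98% − 10.65% = −3.67 percentage points.

The unemployment rate changes by −3.67 percentage points.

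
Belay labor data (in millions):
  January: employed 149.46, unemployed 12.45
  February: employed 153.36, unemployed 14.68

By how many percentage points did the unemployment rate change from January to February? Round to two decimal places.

January: labor force = 149.46 + 12.45 = 161.91; u = 12.45/161.91 = 7.69%.
February: labor force = 153.36 + 14.68 = 168.04; u = 14.68/168.04 = 8.74%.
Change = 8.74% − 7.69% = +1.05 pp.

The unemployment rate changed by +1.05 percentage points.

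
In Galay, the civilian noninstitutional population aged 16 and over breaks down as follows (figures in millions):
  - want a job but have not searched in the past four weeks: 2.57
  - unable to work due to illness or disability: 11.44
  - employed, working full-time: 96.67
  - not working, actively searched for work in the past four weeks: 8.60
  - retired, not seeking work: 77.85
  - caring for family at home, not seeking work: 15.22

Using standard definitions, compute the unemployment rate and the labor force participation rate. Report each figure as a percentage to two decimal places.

Unemployment rate ≈ 8.17%; labor force participation rate ≈ 49.57%.

Employed = 96.67 million.
Unemployed = 8.60 million.
Labor force = 96.67 + 8.60 = 105.27 million.
Not in labor force = 2.57 + 11.44 + 77.85 + 15.22 = 107.08 million (those not working and not actively searching are outside the labor force — including those who want a job but have given up searching).
Civilian working-age population = 105.27 + 107.08 = 212.35 million.
Unemployment rate = 8.60 / 105.27 = 8.17%.
Labor force participation rate = 105.27 / 212.35 = 49.57%.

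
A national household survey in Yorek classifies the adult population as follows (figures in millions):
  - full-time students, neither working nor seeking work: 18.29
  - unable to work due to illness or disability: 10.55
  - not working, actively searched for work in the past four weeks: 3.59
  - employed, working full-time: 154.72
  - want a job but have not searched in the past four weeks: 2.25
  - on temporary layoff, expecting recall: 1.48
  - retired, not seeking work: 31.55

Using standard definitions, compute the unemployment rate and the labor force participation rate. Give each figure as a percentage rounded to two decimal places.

Employed = 154.72 million.
Unemployed = 3.59 + 1.48 = 5.07 million (jobless and actively searching, or on temporary layoff).
Labor force = 154.72 + 5.07 = 159.79 million.
Not in labor force = 18.29 + 10.55 + 2.25 + 31.55 = 62.64 million (those not working and not actively searching are outside the labor force — including those who want a job but have given up searching).
Civilian working-age population = 159.79 + 62.64 = 222.43 million.
Unemployment rate = 5.07 / 159.79 = 3.17%.
Labor force participation rate = 159.79 / 222.43 = 71.84%.

Unemployment rate ≈ 3.17%; labor force participation rate ≈ 71.84%.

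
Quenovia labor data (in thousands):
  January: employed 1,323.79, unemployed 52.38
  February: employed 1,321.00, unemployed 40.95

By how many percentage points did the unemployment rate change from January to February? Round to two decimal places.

The unemployment rate changed by −0.80 percentage points.

January: labor force = 1,323.79 + 52.38 = 1,376.17; u = 52.38/1,376.17 = 3.81%.
February: labor force = 1,321.00 + 40.95 = 1,361.95; u = 40.95/1,361.95 = 3.01%.
Change = 3.01% − 3.81% = −0.80 pp.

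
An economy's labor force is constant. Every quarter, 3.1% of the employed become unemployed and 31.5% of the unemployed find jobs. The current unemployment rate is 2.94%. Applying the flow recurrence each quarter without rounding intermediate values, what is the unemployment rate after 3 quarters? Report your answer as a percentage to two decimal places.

With a fixed labor force, u_{t+1} = u_t + s·(1−u_t) − f·u_t = u_t·(1−s−f) + s.
Here 1−s−f = 0.654 and s = 0.031.
u_1 = 0.029400 × 0.654 + 0.031 = 0.050228.
u_2 = 0.050228 × 0.654 + 0.031 = 0.063849.
u_3 = 0.063849 × 0.654 + 0.031 = 0.072757.

Unemployment rate after three quarters ≈ 7.28%.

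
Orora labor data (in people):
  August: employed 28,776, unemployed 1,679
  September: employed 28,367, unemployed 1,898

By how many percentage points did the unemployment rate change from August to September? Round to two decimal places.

August: labor force = 28,776 + 1,679 = 30,455; u = 1,679/30,455 = 5.51%.
September: labor force = 28,367 + 1,898 = 30,265; u = 1,898/30,265 = 6.27%.
Change = 6.27% − 5.51% = +0.76 pp.

The unemployment rate changed by +0.76 percentage points.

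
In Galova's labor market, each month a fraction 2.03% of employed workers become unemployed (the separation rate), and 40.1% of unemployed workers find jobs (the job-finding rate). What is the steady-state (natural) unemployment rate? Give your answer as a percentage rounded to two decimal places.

Steady-state unemployment rate ≈ 4.82%.

At steady state the flows balance: s·E = f·U, so U/(E+U) = s/(s+f).
u* = 2.03 / (2.03 + 40.1) = 2.03 / 42.13 = 4.82%.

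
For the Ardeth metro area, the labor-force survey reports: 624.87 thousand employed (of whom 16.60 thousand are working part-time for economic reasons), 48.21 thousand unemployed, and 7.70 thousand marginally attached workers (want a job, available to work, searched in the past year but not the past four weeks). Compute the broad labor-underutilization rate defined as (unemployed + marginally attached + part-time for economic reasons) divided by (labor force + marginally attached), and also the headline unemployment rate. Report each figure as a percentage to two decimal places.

Labor force = 624.87 + 48.21 = 673.08 thousand.
Numerator = 48.21 + 7.70 + 16.60 = 72.51 thousand.
Denominator = 673.08 + 7.70 = 680.78 thousand.
Broad rate = 72.51 / 680.78 = 10.65%.
Headline unemployment rate = 48.21 / 673.08 = 7.16%.

Broad underutilization rate ≈ 10.65%; headline unemployment rate ≈ 7.16%.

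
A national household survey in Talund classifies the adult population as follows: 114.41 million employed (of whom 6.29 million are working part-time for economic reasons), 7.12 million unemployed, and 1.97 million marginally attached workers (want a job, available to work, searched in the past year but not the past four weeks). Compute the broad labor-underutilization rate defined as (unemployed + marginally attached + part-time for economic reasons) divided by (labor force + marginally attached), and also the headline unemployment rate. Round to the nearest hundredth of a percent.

Labor force = 114.41 + 7.12 = 121.53 million.
Numerator = 7.12 + 1.97 + 6.29 = 15.38 million.
Denominator = 121.53 + 1.97 = 123.50 million.
Broad rate = 15.38 / 123.50 = 12.45%.
Headline unemployment rate = 7.12 / 121.53 = 5.86%.

Broad underutilization rate ≈ 12.45%; headline unemployment rate ≈ 5.86%.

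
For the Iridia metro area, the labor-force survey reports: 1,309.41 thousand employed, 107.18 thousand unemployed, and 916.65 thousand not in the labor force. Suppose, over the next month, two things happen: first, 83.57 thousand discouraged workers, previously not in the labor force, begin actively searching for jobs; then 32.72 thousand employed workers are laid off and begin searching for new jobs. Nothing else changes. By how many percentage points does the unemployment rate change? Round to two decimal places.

Initially, labor force = 1,309.41 + 107.18 = 1,416.59 thousand, so u = 107.18/1,416.59 = 7.57%.
After the first change, unemployed and labor force both rise by 83.57 → E = 1,309.41, U = 190.75, labor force = 1,500.16 thousand.
After the second change, employed falls and unemployed rises by 32.72; labor force unchanged → E = 1,276.69, U = 223.47, labor force = 1,500.16 thousand.
New unemployment rate = 223.47 / 1,500.16 = 14.90%.
Change = 14.90% − 7.57% = +7.33 percentage points.

The unemployment rate changes by +7.33 percentage points.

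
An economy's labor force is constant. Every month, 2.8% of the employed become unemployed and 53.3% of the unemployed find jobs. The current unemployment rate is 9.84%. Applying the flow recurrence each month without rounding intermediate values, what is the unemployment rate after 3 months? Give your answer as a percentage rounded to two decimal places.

Unemployment rate after three months ≈ 5.40%.

With a fixed labor force, u_{t+1} = u_t + s·(1−u_t) − f·u_t = u_t·(1−s−f) + s.
Here 1−s−f = 0.439 and s = 0.028.
u_1 = 0.098400 × 0.439 + 0.028 = 0.071198.
u_2 = 0.071198 × 0.439 + 0.028 = 0.059256.
u_3 = 0.059256 × 0.439 + 0.028 = 0.054013.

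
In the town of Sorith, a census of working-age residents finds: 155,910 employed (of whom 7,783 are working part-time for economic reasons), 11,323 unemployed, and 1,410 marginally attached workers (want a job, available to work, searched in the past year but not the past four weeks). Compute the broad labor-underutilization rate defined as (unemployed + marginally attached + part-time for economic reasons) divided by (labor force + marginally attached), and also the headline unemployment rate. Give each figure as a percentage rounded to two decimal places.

Broad underutilization rate ≈ 12.17%; headline unemployment rate ≈ 6.77%.

Labor force = 155,910 + 11,323 = 167,233.
Numerator = 11,323 + 1,410 + 7,783 = 20,516.
Denominator = 167,233 + 1,410 = 168,643.
Broad rate = 20,516 / 168,643 = 12.17%.
Headline unemployment rate = 11,323 / 167,233 = 6.77%.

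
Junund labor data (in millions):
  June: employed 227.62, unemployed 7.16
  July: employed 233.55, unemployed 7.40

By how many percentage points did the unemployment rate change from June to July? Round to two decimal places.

June: labor force = 227.62 + 7.16 = 234.78; u = 7.16/234.78 = 3.05%.
July: labor force = 233.55 + 7.40 = 240.95; u = 7.40/240.95 = 3.07%.
Change = 3.07% − 3.05% = +0.02 pp.

The unemployment rate changed by +0.02 percentage points.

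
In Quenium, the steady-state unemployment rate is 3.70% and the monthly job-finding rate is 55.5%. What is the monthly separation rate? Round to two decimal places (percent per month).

From u* = s/(s+f): s = u·f/(1−u).
s = 0.0370 × 55.5 / (1 − 0.0370) = 2.0535 / 0.9630 ≈ 2.13% per month.

Separation rate ≈ 2.13% per month.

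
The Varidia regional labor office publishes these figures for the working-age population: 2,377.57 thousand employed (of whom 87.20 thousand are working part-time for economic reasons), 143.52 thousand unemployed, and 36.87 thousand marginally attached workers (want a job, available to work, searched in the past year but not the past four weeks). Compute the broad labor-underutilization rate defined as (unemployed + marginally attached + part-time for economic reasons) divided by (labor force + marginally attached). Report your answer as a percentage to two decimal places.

Labor force = 2,377.57 + 143.52 = 2,521.09 thousand.
Numerator = 143.52 + 36.87 + 87.20 = 267.59 thousand.
Denominator = 2,521.09 + 36.87 = 2,557.96 thousand.
Broad rate = 267.59 / 2,557.96 = 10.46%.

Broad underutilization rate ≈ 10.46%.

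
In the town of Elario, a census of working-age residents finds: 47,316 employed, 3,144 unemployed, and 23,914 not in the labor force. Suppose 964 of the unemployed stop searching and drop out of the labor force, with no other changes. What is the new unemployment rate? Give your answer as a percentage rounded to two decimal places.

Initially, labor force = 47,316 + 3,144 = 50,460, so u = 3,144/50,460 = 6.23%.
After the change, unemployed and labor force both fall by 964 → E = 47,316, U = 2,180, labor force = 49,496.
New unemployment rate = 2,180 / 49,496 = 4.40%.

New unemployment rate ≈ 4.40%.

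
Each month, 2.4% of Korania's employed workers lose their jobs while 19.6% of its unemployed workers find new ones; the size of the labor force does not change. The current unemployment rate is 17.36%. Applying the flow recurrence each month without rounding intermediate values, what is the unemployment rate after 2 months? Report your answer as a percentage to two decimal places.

With a fixed labor force, u_{t+1} = u_t + s·(1−u_t) − f·u_t = u_t·(1−s−f) + s.
Here 1−s−f = 0.780 and s = 0.024.
u_1 = 0.173600 × 0.780 + 0.024 = 0.159408.
u_2 = 0.159408 × 0.780 + 0.024 = 0.148338.

Unemployment rate after two months ≈ 14.83%.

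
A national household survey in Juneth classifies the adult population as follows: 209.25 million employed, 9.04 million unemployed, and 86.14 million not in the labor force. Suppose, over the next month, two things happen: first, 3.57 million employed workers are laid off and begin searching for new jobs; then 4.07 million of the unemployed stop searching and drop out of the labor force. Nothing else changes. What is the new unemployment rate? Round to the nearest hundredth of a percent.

New unemployment rate ≈ 3.99%.

Initially, labor force = 209.25 + 9.04 = 218.29 million, so u = 9.04/218.29 = 4.14%.
After the first change, employed falls and unemployed rises by 3.57; labor force unchanged → E = 205.68, U = 12.61, labor force = 218.29 million.
After the second change, unemployed and labor force both fall by 4.07 → E = 205.68, U = 8.54, labor force = 214.22 million.
New unemployment rate = 8.54 / 214.22 = 3.99%.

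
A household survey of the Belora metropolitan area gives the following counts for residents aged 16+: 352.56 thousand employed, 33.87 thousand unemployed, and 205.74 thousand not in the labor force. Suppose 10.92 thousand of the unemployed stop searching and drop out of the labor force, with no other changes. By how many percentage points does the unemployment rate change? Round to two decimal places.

Initially, labor force = 352.56 + 33.87 = 386.43 thousand, so u = 33.87/386.43 = 8.76%.
After the change, unemployed and labor force both fall by 10.92 → E = 352.56, U = 22.95, labor force = 375.51 thousand.
New unemployment rate = 22.95 / 375.51 = 6.11%.
Change = 6.11% − 8.76% = −2.65 percentage points.

The unemployment rate changes by −2.65 percentage points.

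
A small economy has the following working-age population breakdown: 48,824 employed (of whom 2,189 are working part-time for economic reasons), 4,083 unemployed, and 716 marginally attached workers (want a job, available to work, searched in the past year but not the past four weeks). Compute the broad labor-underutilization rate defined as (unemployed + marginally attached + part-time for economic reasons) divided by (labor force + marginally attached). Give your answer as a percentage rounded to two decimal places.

Labor force = 48,824 + 4,083 = 52,907.
Numerator = 4,083 + 716 + 2,189 = 6,988.
Denominator = 52,907 + 716 = 53,623.
Broad rate = 6,988 / 53,623 = 13.03%.

Broad underutilization rate ≈ 13.03%.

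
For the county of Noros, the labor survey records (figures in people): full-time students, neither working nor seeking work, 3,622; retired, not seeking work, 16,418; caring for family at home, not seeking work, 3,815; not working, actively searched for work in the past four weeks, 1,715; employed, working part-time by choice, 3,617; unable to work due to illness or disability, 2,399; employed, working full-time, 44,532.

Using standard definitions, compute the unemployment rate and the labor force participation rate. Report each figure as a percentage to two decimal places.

Employed = 3,617 + 44,532 = 48,149.
Unemployed = 1,715.
Labor force = 48,149 + 1,715 = 49,864.
Not in labor force = 3,622 + 16,418 + 3,815 + 2,399 = 26,254 (those not working and not actively searching are outside the labor force).
Civilian working-age population = 49,864 + 26,254 = 76,118.
Unemployment rate = 1,715 / 49,864 = 3.44%.
Labor force participation rate = 49,864 / 76,118 = 65.51%.

Unemployment rate ≈ 3.44%; labor force participation rate ≈ 65.51%.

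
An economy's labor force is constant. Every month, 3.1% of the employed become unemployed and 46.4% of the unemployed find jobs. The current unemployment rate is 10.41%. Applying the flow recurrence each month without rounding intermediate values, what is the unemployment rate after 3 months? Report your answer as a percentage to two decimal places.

With a fixed labor force, u_{t+1} = u_t + s·(1−u_t) − f·u_t = u_t·(1−s−f) + s.
Here 1−s−f = 0.505 and s = 0.031.
u_1 = 0.104100 × 0.505 + 0.031 = 0.083570.
u_2 = 0.083570 × 0.505 + 0.031 = 0.073203.
u_3 = 0.073203 × 0.505 + 0.031 = 0.067968.

Unemployment rate after three months ≈ 6.80%.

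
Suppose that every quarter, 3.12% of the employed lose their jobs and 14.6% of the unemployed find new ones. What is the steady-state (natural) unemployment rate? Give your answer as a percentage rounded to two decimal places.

At steady state the flows balance: s·E = f·U, so U/(E+U) = s/(s+f).
u* = 3.12 / (3.12 + 14.6) = 3.12 / 17.72 = 17.61%.

Steady-state unemployment rate ≈ 17.61%.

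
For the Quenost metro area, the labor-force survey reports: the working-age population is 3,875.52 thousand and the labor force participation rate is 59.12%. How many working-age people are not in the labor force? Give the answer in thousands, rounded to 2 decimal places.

About 1,584.31 thousand are not in the labor force.

Share not in the labor force = 1 − 0.5912 = 0.4088.
Not in labor force = 0.4088 × 3,875.52 ≈ 1,584.31 thousand.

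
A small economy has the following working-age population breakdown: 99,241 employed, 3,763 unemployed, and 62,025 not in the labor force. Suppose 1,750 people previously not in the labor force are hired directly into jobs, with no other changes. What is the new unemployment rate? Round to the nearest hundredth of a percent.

Initially, labor force = 99,241 + 3,763 = 103,004, so u = 3,763/103,004 = 3.65%.
After the change, employed and labor force both rise by 1,750; unemployed unchanged → E = 100,991, U = 3,763, labor force = 104,754.
New unemployment rate = 3,763 / 104,754 = 3.59%.

New unemployment rate ≈ 3.59%.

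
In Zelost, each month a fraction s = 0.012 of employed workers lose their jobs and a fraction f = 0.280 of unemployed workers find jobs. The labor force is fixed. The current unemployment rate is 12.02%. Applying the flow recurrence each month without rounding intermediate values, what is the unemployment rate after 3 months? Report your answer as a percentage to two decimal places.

Unemployment rate after three months ≈ 6.92%.

With a fixed labor force, u_{t+1} = u_t + s·(1−u_t) − f·u_t = u_t·(1−s−f) + s.
Here 1−s−f = 0.708 and s = 0.012.
u_1 = 0.120200 × 0.708 + 0.012 = 0.097102.
u_2 = 0.097102 × 0.708 + 0.012 = 0.080748.
u_3 = 0.080748 × 0.708 + 0.012 = 0.069170.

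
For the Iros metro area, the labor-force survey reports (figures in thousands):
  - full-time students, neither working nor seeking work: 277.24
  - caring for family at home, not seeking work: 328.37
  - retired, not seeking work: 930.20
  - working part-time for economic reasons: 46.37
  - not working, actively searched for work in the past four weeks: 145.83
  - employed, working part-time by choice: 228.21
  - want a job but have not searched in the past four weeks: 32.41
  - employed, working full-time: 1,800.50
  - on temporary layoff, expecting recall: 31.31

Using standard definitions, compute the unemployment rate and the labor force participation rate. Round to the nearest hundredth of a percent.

Unemployment rate ≈ 7.87%; labor force participation rate ≈ 58.95%.

Employed = 46.37 + 228.21 + 1,800.50 = 2,075.08 thousand (anyone who worked, including part-time for economic reasons, counts as employed).
Unemployed = 145.83 + 31.31 = 177.14 thousand (jobless and actively searching, or on temporary layoff).
Labor force = 2,075.08 + 177.14 = 2,252.22 thousand.
Not in labor force = 277.24 + 328.37 + 930.20 + 32.41 = 1,568.22 thousand (those not working and not actively searching are outside the labor force — including those who want a job but have given up searching).
Civilian working-age population = 2,252.22 + 1,568.22 = 3,820.44 thousand.
Unemployment rate = 177.14 / 2,252.22 = 7.87%.
Labor force participation rate = 2,252.22 / 3,820.44 = 58.95%.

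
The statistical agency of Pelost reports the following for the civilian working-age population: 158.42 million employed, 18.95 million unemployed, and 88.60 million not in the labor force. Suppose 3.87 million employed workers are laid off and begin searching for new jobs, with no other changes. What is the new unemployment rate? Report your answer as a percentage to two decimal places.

New unemployment rate ≈ 12.87%.

Initially, labor force = 158.42 + 18.95 = 177.37 million, so u = 18.95/177.37 = 10.68%.
After the change, employed falls and unemployed rises by 3.87; labor force unchanged → E = 154.55, U = 22.82, labor force = 177.37 million.
New unemployment rate = 22.82 / 177.37 = 12.87%.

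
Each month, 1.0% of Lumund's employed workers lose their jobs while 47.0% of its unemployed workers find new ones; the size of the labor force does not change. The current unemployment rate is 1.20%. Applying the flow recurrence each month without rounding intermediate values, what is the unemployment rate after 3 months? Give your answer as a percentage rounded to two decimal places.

Unemployment rate after three months ≈ 1.96%.

With a fixed labor force, u_{t+1} = u_t + s·(1−u_t) − f·u_t = u_t·(1−s−f) + s.
Here 1−s−f = 0.520 and s = 0.010.
u_1 = 0.012000 × 0.520 + 0.010 = 0.016240.
u_2 = 0.016240 × 0.520 + 0.010 = 0.018445.
u_3 = 0.018445 × 0.520 + 0.010 = 0.019591.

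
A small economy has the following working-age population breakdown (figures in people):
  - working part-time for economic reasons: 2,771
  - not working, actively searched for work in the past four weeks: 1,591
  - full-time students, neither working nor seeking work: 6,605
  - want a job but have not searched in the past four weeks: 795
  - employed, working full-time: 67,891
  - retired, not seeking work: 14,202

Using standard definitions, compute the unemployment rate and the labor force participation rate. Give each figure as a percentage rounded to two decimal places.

Employed = 2,771 + 67,891 = 70,662 (anyone who worked, including part-time for economic reasons, counts as employed).
Unemployed = 1,591.
Labor force = 70,662 + 1,591 = 72,253.
Not in labor force = 6,605 + 795 + 14,202 = 21,602 (those not working and not actively searching are outside the labor force — including those who want a job but have given up searching).
Civilian working-age population = 72,253 + 21,602 = 93,855.
Unemployment rate = 1,591 / 72,253 = 2.20%.
Labor force participation rate = 72,253 / 93,855 = 76.98%.

Unemployment rate ≈ 2.20%; labor force participation rate ≈ 76.98%.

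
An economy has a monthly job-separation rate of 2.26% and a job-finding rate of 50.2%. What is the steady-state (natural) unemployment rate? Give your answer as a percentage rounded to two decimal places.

At steady state the flows balance: s·E = f·U, so U/(E+U) = s/(s+f).
u* = 2.26 / (2.26 + 50.2) = 2.26 / 52.46 = 4.31%.

Steady-state unemployment rate ≈ 4.31%.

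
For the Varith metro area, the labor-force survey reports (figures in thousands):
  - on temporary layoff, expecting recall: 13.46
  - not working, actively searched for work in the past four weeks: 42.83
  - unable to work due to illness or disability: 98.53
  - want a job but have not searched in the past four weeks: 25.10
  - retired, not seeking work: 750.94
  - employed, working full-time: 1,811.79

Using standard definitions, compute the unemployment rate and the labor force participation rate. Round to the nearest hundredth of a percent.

Unemployment rate ≈ 3.01%; labor force participation rate ≈ 68.11%.

Employed = 1,811.79 thousand.
Unemployed = 13.46 + 42.83 = 56.29 thousand (jobless and actively searching, or on temporary layoff).
Labor force = 1,811.79 + 56.29 = 1,868.08 thousand.
Not in labor force = 98.53 + 25.10 + 750.94 = 874.57 thousand (those not working and not actively searching are outside the labor force — including those who want a job but have given up searching).
Civilian working-age population = 1,868.08 + 874.57 = 2,742.65 thousand.
Unemployment rate = 56.29 / 1,868.08 = 3.01%.
Labor force participation rate = 1,868.08 / 2,742.65 = 68.11%.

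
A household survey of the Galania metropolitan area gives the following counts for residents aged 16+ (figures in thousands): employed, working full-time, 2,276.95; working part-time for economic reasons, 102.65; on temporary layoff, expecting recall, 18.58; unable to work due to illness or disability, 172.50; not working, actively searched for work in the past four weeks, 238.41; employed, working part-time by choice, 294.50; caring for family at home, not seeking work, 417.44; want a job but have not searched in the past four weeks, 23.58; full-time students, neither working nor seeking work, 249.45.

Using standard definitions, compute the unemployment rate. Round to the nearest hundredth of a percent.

Unemployment rate ≈ 8.77%.

Employed = 2,276.95 + 102.65 + 294.50 = 2,674.10 thousand (anyone who worked, including part-time for economic reasons, counts as employed).
Unemployed = 18.58 + 238.41 = 256.99 thousand (jobless and actively searching, or on temporary layoff).
Labor force = 2,674.10 + 256.99 = 2,931.09 thousand.
Unemployment rate = 256.99 / 2,931.09 = 8.77%.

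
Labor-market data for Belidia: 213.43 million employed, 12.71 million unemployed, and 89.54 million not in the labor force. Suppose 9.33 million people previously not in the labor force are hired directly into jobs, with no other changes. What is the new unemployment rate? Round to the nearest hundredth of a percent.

New unemployment rate ≈ 5.40%.

Initially, labor force = 213.43 + 12.71 = 226.14 million, so u = 12.71/226.14 = 5.62%.
After the change, employed and labor force both rise by 9.33; unemployed unchanged → E = 222.76, U = 12.71, labor force = 235.47 million.
New unemployment rate = 12.71 / 235.47 = 5.40%.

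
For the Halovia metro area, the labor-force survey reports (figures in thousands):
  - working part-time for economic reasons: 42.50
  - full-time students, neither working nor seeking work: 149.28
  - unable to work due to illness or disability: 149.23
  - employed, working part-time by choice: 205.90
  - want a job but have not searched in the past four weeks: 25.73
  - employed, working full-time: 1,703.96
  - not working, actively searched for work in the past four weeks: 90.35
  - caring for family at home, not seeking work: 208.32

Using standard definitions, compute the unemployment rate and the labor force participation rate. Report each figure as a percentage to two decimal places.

Employed = 42.50 + 205.90 + 1,703.96 = 1,952.36 thousand (anyone who worked, including part-time for economic reasons, counts as employed).
Unemployed = 90.35 thousand.
Labor force = 1,952.36 + 90.35 = 2,042.71 thousand.
Not in labor force = 149.28 + 149.23 + 25.73 + 208.32 = 532.56 thousand (those not working and not actively searching are outside the labor force — including those who want a job but have given up searching).
Civilian working-age population = 2,042.71 + 532.56 = 2,575.27 thousand.
Unemployment rate = 90.35 / 2,042.71 = 4.42%.
Labor force participation rate = 2,042.71 / 2,575.27 = 79.32%.

Unemployment rate ≈ 4.42%; labor force participation rate ≈ 79.32%.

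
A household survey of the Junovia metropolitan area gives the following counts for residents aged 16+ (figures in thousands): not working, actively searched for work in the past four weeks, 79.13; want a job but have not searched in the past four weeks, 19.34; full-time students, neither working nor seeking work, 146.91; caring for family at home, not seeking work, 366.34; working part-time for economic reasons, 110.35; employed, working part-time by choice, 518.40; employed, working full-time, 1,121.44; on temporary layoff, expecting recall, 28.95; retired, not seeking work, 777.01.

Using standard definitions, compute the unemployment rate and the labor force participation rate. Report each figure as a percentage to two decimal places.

Employed = 110.35 + 518.40 + 1,121.44 = 1,750.19 thousand (anyone who worked, including part-time for economic reasons, counts as employed).
Unemployed = 79.13 + 28.95 = 108.08 thousand (jobless and actively searching, or on temporary layoff).
Labor force = 1,750.19 + 108.08 = 1,858.27 thousand.
Not in labor force = 19.34 + 146.91 + 366.34 + 777.01 = 1,309.60 thousand (those not working and not actively searching are outside the labor force — including those who want a job but have given up searching).
Civilian working-age population = 1,858.27 + 1,309.60 = 3,167.87 thousand.
Unemployment rate = 108.08 / 1,858.27 = 5.82%.
Labor force participation rate = 1,858.27 / 3,167.87 = 58.66%.

Unemployment rate ≈ 5.82%; labor force participation rate ≈ 58.66%.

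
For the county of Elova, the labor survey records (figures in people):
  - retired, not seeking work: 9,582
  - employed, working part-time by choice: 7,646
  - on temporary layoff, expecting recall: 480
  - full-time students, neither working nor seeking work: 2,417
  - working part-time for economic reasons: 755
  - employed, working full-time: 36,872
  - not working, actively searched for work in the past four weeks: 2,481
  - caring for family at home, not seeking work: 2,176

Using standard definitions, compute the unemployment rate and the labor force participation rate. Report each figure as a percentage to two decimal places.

Employed = 7,646 + 755 + 36,872 = 45,273 (anyone who worked, including part-time for economic reasons, counts as employed).
Unemployed = 480 + 2,481 = 2,961 (jobless and actively searching, or on temporary layoff).
Labor force = 45,273 + 2,961 = 48,234.
Not in labor force = 9,582 + 2,417 + 2,176 = 14,175 (those not working and not actively searching are outside the labor force).
Civilian working-age population = 48,234 + 14,175 = 62,409.
Unemployment rate = 2,961 / 48,234 = 6.14%.
Labor force participation rate = 48,234 / 62,409 = 77.29%.

Unemployment rate ≈ 6.14%; labor force participation rate ≈ 77.29%.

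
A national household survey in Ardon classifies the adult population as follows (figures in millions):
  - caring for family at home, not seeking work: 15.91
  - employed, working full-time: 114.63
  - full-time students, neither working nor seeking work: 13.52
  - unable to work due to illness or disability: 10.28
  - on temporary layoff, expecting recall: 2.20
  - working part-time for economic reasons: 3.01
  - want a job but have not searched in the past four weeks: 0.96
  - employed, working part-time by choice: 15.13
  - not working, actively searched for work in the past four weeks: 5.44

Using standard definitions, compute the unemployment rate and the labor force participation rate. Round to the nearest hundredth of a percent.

Unemployment rate ≈ 5.44%; labor force participation rate ≈ 77.54%.

Employed = 114.63 + 3.01 + 15.13 = 132.77 million (anyone who worked, including part-time for economic reasons, counts as employed).
Unemployed = 2.20 + 5.44 = 7.64 million (jobless and actively searching, or on temporary layoff).
Labor force = 132.77 + 7.64 = 140.41 million.
Not in labor force = 15.91 + 13.52 + 10.28 + 0.96 = 40.67 million (those not working and not actively searching are outside the labor force — including those who want a job but have given up searching).
Civilian working-age population = 140.41 + 40.67 = 181.08 million.
Unemployment rate = 7.64 / 140.41 = 5.44%.
Labor force participation rate = 140.41 / 181.08 = 77.54%.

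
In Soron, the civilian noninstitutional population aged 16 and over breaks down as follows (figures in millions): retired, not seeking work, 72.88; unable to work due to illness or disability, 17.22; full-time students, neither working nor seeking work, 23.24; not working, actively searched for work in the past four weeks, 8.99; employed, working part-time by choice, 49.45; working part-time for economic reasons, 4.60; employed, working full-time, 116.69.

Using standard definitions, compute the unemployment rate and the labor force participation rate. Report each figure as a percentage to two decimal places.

Employed = 49.45 + 4.60 + 116.69 = 170.74 million (anyone who worked, including part-time for economic reasons, counts as employed).
Unemployed = 8.99 million.
Labor force = 170.74 + 8.99 = 179.73 million.
Not in labor force = 72.88 + 17.22 + 23.24 = 113.34 million (those not working and not actively searching are outside the labor force).
Civilian working-age population = 179.73 + 113.34 = 293.07 million.
Unemployment rate = 8.99 / 179.73 = 5.00%.
Labor force participation rate = 179.73 / 293.07 = 61.33%.

Unemployment rate ≈ 5.00%; labor force participation rate ≈ 61.33%.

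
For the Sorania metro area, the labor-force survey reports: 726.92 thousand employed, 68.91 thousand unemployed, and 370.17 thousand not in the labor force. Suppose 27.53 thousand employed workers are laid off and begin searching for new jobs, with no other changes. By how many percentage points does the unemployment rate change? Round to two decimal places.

The unemployment rate changes by +3.46 percentage points.

Initially, labor force = 726.92 + 68.91 = 795.83 thousand, so u = 68.91/795.83 = 8.66%.
After the change, employed falls and unemployed rises by 27.53; labor force unchanged → E = 699.39, U = 96.44, labor force = 795.83 thousand.
New unemployment rate = 96.44 / 795.83 = 12.12%.
Change = 12.12% − 8.66% = +3.46 percentage points.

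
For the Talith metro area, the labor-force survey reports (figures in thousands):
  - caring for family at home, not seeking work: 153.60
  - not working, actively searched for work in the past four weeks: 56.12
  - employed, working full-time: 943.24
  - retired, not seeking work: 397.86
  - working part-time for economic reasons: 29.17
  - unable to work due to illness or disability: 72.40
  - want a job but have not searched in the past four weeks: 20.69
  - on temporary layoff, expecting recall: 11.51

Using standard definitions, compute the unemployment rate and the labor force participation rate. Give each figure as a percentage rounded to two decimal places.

Unemployment rate ≈ 6.50%; labor force participation rate ≈ 61.74%.

Employed = 943.24 + 29.17 = 972.41 thousand (anyone who worked, including part-time for economic reasons, counts as employed).
Unemployed = 56.12 + 11.51 = 67.63 thousand (jobless and actively searching, or on temporary layoff).
Labor force = 972.41 + 67.63 = 1,040.04 thousand.
Not in labor force = 153.60 + 397.86 + 72.40 + 20.69 = 644.55 thousand (those not working and not actively searching are outside the labor force — including those who want a job but have given up searching).
Civilian working-age population = 1,040.04 + 644.55 = 1,684.59 thousand.
Unemployment rate = 67.63 / 1,040.04 = 6.50%.
Labor force participation rate = 1,040.04 / 1,684.59 = 61.74%.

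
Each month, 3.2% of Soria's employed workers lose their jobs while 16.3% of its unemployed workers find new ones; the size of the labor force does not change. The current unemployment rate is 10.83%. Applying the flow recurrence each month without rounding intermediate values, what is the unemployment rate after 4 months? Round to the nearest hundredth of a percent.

With a fixed labor force, u_{t+1} = u_t + s·(1−u_t) − f·u_t = u_t·(1−s−f) + s.
Here 1−s−f = 0.805 and s = 0.032.
u_1 = 0.108300 × 0.805 + 0.032 = 0.119181.
u_2 = 0.119181 × 0.805 + 0.032 = 0.127941.
u_3 = 0.127941 × 0.805 + 0.032 = 0.134993.
u_4 = 0.134993 × 0.805 + 0.032 = 0.140669.

Unemployment rate after four months ≈ 14.07%.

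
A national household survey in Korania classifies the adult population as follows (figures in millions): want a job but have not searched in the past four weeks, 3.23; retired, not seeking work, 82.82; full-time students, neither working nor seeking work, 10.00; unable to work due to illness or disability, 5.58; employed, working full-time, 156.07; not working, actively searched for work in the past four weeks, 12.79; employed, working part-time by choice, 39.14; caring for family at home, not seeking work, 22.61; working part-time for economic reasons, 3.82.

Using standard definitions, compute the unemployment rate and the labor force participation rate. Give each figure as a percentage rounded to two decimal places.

Employed = 156.07 + 39.14 + 3.82 = 199.03 million (anyone who worked, including part-time for economic reasons, counts as employed).
Unemployed = 12.79 million.
Labor force = 199.03 + 12.79 = 211.82 million.
Not in labor force = 3.23 + 82.82 + 10.00 + 5.58 + 22.61 = 124.24 million (those not working and not actively searching are outside the labor force — including those who want a job but have given up searching).
Civilian working-age population = 211.82 + 124.24 = 336.06 million.
Unemployment rate = 12.79 / 211.82 = 6.04%.
Labor force participation rate = 211.82 / 336.06 = 63.03%.

Unemployment rate ≈ 6.04%; labor force participation rate ≈ 63.03%.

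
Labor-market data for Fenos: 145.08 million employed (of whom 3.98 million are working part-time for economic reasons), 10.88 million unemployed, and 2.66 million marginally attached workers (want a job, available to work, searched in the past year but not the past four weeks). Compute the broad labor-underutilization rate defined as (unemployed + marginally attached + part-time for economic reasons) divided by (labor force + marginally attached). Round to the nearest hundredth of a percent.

Broad underutilization rate ≈ 11.05%.

Labor force = 145.08 + 10.88 = 155.96 million.
Numerator = 10.88 + 2.66 + 3.98 = 17.52 million.
Denominator = 155.96 + 2.66 = 158.62 million.
Broad rate = 17.52 / 158.62 = 11.05%.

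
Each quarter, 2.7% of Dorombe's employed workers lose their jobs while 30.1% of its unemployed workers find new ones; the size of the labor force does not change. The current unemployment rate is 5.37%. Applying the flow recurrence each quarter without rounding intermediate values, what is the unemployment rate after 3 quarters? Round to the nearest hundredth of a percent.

With a fixed labor force, u_{t+1} = u_t + s·(1−u_t) − f·u_t = u_t·(1−s−f) + s.
Here 1−s−f = 0.672 and s = 0.027.
u_1 = 0.053700 × 0.672 + 0.027 = 0.063086.
u_2 = 0.063086 × 0.672 + 0.027 = 0.069394.
u_3 = 0.069394 × 0.672 + 0.027 = 0.073633.

Unemployment rate after three quarters ≈ 7.36%.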